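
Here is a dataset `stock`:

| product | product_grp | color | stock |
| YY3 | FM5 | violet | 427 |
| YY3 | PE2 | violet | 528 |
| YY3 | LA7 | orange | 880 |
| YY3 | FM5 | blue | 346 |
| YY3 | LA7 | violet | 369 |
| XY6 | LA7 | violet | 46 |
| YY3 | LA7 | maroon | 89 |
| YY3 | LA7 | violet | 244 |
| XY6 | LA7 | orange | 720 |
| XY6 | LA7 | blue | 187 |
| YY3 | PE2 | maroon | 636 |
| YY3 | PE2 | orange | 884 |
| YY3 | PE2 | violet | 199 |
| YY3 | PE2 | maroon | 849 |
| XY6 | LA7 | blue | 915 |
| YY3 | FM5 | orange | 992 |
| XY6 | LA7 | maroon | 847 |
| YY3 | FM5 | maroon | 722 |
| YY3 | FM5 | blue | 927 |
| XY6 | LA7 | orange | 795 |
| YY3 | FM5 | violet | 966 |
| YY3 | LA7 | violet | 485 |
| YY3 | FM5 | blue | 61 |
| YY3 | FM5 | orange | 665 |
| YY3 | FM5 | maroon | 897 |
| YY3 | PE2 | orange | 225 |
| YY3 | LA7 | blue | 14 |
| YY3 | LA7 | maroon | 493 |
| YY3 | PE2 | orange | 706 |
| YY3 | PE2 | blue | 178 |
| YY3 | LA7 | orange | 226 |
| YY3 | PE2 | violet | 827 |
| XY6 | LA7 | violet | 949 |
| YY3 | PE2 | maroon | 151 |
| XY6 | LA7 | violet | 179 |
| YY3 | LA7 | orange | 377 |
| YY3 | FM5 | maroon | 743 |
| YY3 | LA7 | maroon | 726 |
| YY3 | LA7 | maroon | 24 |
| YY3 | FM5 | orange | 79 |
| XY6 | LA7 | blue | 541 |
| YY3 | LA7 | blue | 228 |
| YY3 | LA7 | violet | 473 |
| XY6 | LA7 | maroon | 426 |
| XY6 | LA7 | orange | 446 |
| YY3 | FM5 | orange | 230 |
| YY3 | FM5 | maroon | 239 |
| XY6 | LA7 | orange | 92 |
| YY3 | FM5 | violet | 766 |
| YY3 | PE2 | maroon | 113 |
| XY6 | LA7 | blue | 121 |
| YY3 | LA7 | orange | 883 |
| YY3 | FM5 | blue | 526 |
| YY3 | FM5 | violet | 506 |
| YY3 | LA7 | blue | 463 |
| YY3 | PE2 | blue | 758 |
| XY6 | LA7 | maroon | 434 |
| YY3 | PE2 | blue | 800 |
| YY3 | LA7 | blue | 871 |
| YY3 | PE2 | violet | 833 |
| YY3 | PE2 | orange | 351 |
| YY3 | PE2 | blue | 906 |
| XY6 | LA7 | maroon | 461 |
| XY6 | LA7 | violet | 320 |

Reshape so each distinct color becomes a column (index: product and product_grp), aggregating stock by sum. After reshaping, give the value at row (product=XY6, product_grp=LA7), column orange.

Rows with product=XY6, product_grp=LA7 and color=orange: stock values are 720, 795, 446, 92.
720 + 795 + 446 + 92 = 2053.

2053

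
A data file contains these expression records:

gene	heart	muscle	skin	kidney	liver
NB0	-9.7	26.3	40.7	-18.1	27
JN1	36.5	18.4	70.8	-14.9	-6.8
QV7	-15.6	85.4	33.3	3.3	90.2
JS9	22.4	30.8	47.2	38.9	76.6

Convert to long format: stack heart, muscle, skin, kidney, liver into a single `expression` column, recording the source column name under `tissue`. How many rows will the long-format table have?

20

4 gene values × 5 melted columns = 20 rows.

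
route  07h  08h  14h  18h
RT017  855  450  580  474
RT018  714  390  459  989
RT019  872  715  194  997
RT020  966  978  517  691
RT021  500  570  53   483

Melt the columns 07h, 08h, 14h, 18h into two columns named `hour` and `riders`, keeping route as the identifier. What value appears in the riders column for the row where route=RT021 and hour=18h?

Unpivoting turns each (route, wide-column) pair into one long row.
The wide cell at row RT021, column 18h holds 483, so the long row (RT021, 18h) has riders=483.

483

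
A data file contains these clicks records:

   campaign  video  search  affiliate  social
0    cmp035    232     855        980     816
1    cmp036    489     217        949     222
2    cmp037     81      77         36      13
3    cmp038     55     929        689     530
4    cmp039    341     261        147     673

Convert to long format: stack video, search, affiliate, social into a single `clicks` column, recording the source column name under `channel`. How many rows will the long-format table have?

5 campaign values × 4 melted columns = 20 rows.

20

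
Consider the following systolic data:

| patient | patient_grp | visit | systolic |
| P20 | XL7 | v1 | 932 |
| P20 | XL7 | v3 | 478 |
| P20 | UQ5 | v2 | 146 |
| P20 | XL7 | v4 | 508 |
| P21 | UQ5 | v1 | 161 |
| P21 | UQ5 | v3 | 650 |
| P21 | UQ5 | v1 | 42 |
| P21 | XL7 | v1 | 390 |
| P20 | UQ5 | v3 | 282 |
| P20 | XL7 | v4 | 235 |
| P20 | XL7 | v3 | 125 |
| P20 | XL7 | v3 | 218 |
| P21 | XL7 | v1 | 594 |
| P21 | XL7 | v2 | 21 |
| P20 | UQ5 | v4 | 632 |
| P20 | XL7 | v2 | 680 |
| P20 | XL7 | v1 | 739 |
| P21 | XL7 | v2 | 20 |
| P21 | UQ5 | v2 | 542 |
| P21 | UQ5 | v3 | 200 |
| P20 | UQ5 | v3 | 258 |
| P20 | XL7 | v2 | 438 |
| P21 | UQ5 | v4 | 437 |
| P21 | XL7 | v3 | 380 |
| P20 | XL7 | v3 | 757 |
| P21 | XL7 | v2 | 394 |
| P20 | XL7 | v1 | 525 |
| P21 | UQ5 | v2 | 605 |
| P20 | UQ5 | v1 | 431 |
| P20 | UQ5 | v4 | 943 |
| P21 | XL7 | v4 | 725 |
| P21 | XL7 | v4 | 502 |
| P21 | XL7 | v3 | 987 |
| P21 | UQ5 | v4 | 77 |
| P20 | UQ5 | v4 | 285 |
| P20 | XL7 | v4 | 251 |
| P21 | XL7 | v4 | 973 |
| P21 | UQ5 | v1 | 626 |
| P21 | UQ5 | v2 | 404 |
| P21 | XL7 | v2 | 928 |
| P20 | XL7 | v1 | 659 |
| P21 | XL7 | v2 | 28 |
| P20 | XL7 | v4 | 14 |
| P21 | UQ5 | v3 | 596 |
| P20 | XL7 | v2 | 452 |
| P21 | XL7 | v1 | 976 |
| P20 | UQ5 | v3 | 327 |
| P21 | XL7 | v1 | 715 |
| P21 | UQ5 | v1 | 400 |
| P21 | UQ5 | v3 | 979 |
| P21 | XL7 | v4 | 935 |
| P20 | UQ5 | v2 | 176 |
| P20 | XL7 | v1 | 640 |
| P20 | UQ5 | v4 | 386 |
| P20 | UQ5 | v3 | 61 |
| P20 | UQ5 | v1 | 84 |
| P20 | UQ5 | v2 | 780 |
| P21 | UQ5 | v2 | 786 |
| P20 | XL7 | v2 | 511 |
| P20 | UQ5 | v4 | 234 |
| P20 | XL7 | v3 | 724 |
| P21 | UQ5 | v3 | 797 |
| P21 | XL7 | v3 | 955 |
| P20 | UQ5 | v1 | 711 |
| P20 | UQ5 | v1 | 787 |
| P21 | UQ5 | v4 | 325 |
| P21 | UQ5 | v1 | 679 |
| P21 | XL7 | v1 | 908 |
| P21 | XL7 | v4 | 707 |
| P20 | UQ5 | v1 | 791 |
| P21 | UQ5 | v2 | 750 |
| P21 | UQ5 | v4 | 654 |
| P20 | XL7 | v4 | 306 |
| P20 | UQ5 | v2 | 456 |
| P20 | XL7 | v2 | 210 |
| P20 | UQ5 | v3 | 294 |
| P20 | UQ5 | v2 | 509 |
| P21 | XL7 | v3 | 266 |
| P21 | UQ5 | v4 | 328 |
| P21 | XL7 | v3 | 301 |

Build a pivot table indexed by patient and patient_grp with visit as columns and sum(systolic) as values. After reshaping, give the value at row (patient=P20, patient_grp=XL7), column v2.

Rows with patient=P20, patient_grp=XL7 and visit=v2: systolic values are 680, 438, 452, 511, 210.
680 + 438 + 452 + 511 + 210 = 2291.

2291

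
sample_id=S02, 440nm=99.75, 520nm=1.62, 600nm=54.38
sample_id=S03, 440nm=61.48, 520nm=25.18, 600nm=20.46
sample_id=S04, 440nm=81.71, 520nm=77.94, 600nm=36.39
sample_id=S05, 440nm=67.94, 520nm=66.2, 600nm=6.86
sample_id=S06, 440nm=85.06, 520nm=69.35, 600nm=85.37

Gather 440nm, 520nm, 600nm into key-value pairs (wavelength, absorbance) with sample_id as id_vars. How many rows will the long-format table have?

5 sample_id values × 3 melted columns = 15 rows.

15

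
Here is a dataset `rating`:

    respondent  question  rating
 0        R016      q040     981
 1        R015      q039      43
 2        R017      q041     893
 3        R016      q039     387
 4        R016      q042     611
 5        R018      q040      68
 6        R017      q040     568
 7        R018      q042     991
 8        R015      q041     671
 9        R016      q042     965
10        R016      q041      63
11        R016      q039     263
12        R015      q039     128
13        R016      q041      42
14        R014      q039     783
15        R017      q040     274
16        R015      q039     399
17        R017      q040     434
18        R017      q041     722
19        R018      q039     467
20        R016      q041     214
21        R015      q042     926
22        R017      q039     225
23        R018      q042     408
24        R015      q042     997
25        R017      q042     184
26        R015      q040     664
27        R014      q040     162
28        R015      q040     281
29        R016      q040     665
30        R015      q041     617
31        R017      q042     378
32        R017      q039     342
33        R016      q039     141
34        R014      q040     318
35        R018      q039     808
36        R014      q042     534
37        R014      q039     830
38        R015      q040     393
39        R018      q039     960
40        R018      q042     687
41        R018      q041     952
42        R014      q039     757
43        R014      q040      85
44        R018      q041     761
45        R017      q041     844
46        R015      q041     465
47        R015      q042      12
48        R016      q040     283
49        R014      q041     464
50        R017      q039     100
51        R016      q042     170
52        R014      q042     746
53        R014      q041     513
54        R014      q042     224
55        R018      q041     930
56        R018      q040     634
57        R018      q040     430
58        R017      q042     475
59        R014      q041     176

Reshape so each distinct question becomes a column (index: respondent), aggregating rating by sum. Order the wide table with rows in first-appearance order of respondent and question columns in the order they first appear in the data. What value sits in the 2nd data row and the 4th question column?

1935

With rows in first-appearance order of respondent, row 2 is respondent=R015. question columns in first-appearance order: q040, q039, q041, q042; column 4 is q042.
Long rows with respondent=R015, question=q042: 926 + 997 + 12 = 1935.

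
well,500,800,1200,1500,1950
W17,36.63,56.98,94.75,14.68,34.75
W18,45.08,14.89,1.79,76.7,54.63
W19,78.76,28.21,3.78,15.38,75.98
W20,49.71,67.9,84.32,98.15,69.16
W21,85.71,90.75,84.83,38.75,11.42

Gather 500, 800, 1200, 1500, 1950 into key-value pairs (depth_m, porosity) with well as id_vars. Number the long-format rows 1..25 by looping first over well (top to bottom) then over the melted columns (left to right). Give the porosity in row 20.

25 rows total (5 × 5). Row 20: index ⌊(20-1)/5⌋ = 3 into well → W20; (20-1) mod 5 = 4 into the melted columns → 1950.
So row 20 is (W20, 1950, 69.16); porosity = 69.16.

69.16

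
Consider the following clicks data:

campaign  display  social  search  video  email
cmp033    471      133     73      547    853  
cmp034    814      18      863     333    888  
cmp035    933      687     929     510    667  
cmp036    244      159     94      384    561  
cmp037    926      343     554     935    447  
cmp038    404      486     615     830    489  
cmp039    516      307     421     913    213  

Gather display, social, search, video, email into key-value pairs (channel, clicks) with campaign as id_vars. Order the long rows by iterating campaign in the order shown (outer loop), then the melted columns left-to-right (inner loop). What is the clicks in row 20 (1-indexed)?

561

35 rows total (7 × 5). Row 20: index ⌊(20-1)/5⌋ = 3 into campaign → cmp036; (20-1) mod 5 = 4 into the melted columns → email.
So row 20 is (cmp036, email, 561); clicks = 561.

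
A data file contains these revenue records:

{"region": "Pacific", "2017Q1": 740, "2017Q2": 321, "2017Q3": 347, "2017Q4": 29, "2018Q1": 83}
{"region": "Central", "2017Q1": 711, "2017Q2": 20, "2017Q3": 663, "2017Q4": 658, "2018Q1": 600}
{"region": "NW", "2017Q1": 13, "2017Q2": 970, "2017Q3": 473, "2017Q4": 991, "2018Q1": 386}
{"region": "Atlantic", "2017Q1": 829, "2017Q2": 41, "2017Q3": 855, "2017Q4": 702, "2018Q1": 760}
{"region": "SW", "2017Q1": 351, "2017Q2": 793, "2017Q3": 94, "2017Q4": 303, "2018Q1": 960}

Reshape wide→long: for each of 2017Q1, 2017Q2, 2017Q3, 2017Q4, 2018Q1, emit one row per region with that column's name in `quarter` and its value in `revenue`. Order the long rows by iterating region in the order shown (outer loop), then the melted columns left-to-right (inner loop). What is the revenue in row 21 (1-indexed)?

351

25 rows total (5 × 5). Row 21: index ⌊(21-1)/5⌋ = 4 into region → SW; (21-1) mod 5 = 0 into the melted columns → 2017Q1.
So row 21 is (SW, 2017Q1, 351); revenue = 351.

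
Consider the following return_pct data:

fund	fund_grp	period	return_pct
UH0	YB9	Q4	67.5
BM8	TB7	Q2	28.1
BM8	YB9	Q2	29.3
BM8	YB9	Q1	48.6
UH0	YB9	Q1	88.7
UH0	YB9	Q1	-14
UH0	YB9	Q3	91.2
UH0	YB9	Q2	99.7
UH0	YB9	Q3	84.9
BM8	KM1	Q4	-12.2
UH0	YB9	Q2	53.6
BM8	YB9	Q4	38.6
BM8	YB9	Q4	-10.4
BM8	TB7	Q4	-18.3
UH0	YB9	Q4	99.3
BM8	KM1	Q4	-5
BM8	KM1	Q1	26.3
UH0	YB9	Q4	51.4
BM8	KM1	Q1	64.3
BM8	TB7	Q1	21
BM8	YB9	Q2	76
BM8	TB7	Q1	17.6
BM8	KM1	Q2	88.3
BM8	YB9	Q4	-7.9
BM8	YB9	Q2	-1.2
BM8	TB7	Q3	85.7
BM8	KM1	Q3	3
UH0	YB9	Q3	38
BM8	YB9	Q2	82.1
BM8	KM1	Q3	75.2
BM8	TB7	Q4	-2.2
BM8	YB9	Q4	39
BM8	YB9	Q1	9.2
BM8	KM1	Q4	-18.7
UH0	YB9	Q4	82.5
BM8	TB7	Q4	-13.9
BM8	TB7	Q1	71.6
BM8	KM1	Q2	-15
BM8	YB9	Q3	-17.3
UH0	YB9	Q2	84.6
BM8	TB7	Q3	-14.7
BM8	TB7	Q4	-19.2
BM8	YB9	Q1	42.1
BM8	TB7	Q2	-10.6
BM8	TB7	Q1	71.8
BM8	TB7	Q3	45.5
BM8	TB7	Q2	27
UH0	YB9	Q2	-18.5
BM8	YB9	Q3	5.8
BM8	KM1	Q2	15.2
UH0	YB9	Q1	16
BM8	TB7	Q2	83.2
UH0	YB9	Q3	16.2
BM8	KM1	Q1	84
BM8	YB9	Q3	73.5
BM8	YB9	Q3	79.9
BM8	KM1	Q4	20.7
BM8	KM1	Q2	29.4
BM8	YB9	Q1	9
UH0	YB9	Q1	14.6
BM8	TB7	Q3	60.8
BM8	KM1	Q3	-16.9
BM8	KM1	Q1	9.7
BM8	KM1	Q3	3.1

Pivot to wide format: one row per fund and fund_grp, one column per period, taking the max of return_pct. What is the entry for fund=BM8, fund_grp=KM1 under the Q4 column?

20.7

Rows with fund=BM8, fund_grp=KM1 and period=Q4: return_pct values are -12.2, -5, -18.7, 20.7.
max(-12.2, -5, -18.7, 20.7) = 20.7.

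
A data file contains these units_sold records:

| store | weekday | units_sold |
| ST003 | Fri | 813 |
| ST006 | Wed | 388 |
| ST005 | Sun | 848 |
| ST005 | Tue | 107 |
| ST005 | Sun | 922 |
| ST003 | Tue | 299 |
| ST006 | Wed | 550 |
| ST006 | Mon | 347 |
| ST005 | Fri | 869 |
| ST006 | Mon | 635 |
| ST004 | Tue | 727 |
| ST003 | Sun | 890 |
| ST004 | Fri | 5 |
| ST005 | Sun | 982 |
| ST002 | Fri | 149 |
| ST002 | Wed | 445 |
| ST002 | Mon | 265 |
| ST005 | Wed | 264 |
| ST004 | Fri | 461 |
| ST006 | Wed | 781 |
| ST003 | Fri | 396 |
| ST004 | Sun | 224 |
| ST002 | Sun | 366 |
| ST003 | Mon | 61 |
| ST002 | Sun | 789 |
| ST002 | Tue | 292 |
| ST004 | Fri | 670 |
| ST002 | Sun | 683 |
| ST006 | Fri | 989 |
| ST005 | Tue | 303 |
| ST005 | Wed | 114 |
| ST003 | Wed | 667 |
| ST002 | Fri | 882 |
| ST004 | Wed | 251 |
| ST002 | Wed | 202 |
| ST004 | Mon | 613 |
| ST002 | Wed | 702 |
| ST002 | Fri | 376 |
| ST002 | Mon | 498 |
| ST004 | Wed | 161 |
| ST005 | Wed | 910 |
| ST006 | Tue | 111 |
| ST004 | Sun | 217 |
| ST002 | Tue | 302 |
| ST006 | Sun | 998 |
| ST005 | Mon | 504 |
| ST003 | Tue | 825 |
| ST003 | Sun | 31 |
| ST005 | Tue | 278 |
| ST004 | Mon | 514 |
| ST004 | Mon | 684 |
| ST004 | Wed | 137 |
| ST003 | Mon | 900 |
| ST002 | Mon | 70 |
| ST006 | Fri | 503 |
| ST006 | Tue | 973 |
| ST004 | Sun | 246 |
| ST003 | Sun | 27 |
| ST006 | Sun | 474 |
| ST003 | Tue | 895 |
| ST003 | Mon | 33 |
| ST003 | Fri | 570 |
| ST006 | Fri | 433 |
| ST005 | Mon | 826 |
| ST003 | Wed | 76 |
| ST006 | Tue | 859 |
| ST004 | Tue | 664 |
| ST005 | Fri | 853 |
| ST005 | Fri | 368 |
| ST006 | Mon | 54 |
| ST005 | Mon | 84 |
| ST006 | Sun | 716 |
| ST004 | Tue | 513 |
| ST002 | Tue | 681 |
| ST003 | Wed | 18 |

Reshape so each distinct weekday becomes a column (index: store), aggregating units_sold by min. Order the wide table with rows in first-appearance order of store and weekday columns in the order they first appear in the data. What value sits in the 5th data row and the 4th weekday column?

292

With rows in first-appearance order of store, row 5 is store=ST002. weekday columns in first-appearance order: Fri, Wed, Sun, Tue, Mon; column 4 is Tue.
Long rows with store=ST002, weekday=Tue: min(292, 302, 681) = 292.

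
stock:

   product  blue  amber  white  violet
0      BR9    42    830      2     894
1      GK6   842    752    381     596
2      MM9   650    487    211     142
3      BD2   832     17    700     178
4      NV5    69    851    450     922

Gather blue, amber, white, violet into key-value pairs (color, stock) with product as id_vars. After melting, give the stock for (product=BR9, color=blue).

42

Unpivoting turns each (product, wide-column) pair into one long row.
The wide cell at row BR9, column blue holds 42, so the long row (BR9, blue) has stock=42.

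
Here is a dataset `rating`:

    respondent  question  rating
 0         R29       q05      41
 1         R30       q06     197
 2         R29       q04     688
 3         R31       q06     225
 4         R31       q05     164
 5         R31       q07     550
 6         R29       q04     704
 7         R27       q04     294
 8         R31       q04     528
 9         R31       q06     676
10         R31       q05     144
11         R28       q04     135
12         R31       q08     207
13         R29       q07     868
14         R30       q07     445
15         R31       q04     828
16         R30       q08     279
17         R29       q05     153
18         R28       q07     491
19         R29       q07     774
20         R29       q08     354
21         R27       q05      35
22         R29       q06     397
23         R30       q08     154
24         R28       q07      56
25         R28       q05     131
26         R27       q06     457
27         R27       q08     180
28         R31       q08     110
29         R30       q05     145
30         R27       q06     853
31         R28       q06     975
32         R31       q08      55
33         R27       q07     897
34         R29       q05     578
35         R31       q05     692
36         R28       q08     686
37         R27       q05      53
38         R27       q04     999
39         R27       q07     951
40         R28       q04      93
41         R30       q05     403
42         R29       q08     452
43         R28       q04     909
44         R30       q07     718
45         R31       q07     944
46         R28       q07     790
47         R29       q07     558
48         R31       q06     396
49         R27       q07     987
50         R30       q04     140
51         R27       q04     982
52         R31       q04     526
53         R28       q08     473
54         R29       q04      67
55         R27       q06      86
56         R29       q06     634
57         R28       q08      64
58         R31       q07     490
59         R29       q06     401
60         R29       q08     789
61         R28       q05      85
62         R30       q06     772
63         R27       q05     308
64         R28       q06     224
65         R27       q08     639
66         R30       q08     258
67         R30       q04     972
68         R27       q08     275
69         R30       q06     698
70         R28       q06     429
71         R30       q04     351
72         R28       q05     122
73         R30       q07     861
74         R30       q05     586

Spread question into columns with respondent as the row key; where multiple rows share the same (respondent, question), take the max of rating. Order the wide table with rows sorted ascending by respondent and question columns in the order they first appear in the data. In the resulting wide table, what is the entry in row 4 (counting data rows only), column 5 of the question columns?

279

With rows sorted ascending by respondent, row 4 is respondent=R30. question columns in first-appearance order: q05, q06, q04, q07, q08; column 5 is q08.
Long rows with respondent=R30, question=q08: max(279, 154, 258) = 279.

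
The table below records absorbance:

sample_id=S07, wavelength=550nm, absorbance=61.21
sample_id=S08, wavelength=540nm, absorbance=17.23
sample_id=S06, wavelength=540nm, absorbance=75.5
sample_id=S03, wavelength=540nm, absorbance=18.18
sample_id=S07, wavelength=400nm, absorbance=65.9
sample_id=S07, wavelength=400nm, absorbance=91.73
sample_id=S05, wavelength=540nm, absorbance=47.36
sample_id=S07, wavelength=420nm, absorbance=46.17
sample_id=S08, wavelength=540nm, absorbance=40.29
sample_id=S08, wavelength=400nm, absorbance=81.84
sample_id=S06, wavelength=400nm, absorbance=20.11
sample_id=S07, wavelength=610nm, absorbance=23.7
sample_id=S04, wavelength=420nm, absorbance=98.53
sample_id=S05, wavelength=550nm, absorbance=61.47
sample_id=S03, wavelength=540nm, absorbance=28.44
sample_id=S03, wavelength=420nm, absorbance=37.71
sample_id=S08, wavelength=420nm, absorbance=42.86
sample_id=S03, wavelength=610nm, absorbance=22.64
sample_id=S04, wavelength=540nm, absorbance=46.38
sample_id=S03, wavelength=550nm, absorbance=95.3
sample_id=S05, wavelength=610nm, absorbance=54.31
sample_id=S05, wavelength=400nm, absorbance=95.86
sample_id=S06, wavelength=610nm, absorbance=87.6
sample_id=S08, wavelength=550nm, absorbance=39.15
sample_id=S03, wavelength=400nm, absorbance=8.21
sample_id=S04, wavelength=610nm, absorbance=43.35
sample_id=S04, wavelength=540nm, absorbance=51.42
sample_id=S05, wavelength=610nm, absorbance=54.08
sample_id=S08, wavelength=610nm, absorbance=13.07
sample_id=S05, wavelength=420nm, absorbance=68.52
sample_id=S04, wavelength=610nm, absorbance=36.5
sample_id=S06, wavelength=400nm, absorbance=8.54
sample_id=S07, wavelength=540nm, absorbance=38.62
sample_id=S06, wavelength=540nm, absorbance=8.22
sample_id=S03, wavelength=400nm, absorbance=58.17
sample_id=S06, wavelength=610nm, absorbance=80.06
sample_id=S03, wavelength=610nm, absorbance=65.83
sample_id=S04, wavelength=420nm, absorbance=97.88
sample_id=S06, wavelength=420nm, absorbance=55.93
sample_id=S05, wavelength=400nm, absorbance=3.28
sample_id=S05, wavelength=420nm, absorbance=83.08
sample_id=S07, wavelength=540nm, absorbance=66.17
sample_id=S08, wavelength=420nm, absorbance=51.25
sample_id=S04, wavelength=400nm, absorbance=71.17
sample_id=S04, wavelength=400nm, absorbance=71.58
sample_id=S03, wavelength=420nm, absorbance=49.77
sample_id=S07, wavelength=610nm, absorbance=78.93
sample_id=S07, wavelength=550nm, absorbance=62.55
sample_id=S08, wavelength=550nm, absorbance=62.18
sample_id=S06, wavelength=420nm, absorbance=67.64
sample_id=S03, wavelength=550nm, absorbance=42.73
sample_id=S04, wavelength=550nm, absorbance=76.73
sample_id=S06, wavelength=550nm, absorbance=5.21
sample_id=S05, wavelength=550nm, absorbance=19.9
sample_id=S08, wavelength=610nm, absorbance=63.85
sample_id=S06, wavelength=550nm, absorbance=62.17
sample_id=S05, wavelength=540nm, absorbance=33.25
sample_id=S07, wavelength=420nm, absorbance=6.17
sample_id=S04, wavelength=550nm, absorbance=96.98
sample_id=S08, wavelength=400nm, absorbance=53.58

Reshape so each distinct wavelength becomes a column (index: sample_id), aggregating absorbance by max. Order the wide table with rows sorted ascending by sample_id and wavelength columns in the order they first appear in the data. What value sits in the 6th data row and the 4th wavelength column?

With rows sorted ascending by sample_id, row 6 is sample_id=S08. wavelength columns in first-appearance order: 550nm, 540nm, 400nm, 420nm, 610nm; column 4 is 420nm.
Long rows with sample_id=S08, wavelength=420nm: max(42.86, 51.25) = 51.25.

51.25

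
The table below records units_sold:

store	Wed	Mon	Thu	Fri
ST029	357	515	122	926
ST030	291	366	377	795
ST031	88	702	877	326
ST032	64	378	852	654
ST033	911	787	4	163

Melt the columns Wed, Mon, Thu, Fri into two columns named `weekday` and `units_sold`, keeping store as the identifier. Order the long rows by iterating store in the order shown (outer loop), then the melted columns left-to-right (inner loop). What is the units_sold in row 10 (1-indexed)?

702

20 rows total (5 × 4). Row 10: index ⌊(10-1)/4⌋ = 2 into store → ST031; (10-1) mod 4 = 1 into the melted columns → Mon.
So row 10 is (ST031, Mon, 702); units_sold = 702.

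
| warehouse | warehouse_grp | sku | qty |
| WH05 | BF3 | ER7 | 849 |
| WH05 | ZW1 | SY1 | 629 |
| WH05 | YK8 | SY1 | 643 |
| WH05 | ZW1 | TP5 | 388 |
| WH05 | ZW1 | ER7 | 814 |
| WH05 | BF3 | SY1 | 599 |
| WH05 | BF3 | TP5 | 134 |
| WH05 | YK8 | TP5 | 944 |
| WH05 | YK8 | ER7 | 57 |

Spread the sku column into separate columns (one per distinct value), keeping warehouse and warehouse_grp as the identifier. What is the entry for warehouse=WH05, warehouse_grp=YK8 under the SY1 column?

Wide layout: rows indexed by warehouse and warehouse_grp, columns are the 3 distinct sku values (ER7, SY1, TP5).
Cell (warehouse=WH05, warehouse_grp=YK8, sku=SY1) draws from the long row where warehouse=WH05, warehouse_grp=YK8 and sku=SY1, which has qty=643.

643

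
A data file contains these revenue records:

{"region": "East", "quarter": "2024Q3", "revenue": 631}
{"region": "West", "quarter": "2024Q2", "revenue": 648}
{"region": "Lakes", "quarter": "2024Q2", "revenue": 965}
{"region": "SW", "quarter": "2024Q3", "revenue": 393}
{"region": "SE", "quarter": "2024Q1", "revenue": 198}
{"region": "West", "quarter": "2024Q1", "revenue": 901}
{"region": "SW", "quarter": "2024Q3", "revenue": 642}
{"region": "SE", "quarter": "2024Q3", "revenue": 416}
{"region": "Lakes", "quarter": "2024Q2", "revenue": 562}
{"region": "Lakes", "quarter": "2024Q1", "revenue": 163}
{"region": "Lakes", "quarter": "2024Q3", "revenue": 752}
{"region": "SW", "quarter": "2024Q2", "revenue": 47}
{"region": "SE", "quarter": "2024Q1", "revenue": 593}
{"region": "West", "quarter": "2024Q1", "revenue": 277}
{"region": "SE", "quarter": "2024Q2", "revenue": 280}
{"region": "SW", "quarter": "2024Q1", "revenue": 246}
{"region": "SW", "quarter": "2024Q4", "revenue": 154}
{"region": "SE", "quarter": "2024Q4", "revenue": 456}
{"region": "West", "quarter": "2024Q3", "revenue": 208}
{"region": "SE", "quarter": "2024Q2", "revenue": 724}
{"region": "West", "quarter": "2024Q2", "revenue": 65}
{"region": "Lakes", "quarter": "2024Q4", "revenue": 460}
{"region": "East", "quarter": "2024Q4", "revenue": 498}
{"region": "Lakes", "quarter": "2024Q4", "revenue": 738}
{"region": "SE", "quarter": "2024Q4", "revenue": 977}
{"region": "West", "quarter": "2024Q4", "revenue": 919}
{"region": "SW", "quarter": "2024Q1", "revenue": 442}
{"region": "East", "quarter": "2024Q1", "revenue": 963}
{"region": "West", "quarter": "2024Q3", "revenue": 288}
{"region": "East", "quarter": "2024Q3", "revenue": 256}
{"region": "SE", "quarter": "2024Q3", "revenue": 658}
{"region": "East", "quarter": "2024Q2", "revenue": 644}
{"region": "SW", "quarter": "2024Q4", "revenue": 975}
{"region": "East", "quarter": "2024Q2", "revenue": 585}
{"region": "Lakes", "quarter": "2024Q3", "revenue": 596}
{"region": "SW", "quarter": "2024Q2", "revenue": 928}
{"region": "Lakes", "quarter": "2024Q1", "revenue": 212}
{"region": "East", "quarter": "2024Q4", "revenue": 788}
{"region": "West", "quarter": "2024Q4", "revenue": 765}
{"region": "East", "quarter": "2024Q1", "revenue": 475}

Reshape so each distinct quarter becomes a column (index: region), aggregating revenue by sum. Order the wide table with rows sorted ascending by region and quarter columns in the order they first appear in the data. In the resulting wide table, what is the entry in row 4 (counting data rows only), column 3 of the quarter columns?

With rows sorted ascending by region, row 4 is region=SW. quarter columns in first-appearance order: 2024Q3, 2024Q2, 2024Q1, 2024Q4; column 3 is 2024Q1.
Long rows with region=SW, quarter=2024Q1: 246 + 442 = 688.

688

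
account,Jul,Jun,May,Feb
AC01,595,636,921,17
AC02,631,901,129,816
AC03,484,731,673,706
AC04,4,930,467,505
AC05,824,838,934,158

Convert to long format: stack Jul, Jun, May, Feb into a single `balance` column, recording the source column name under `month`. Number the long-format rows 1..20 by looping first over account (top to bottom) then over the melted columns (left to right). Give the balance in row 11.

673

20 rows total (5 × 4). Row 11: index ⌊(11-1)/4⌋ = 2 into account → AC03; (11-1) mod 4 = 2 into the melted columns → May.
So row 11 is (AC03, May, 673); balance = 673.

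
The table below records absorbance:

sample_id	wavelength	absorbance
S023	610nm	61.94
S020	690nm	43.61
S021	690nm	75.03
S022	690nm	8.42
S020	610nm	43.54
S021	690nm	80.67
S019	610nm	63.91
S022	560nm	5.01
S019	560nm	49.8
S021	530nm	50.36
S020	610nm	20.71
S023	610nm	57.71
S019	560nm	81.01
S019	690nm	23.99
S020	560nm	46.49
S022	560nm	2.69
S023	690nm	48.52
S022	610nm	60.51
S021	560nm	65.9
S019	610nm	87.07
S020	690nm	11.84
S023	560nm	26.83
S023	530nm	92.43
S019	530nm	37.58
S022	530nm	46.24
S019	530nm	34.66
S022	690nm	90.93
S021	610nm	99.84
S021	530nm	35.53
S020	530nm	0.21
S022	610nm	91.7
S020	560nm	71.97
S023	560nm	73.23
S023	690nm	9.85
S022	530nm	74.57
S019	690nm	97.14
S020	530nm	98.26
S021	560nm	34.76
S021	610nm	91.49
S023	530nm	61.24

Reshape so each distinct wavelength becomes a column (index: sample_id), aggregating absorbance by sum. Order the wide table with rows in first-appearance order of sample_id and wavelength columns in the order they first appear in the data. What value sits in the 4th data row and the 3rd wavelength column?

With rows in first-appearance order of sample_id, row 4 is sample_id=S022. wavelength columns in first-appearance order: 610nm, 690nm, 560nm, 530nm; column 3 is 560nm.
Long rows with sample_id=S022, wavelength=560nm: 5.01 + 2.69 = 7.70.

7.70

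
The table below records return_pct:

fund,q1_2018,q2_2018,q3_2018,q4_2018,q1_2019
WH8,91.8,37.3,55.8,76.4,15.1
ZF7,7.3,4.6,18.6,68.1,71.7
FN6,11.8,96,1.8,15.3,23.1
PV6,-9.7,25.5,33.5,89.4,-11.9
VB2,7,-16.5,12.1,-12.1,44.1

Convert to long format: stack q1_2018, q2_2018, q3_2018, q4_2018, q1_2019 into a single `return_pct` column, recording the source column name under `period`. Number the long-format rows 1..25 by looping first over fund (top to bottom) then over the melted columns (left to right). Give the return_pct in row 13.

25 rows total (5 × 5). Row 13: index ⌊(13-1)/5⌋ = 2 into fund → FN6; (13-1) mod 5 = 2 into the melted columns → q3_2018.
So row 13 is (FN6, q3_2018, 1.8); return_pct = 1.8.

1.8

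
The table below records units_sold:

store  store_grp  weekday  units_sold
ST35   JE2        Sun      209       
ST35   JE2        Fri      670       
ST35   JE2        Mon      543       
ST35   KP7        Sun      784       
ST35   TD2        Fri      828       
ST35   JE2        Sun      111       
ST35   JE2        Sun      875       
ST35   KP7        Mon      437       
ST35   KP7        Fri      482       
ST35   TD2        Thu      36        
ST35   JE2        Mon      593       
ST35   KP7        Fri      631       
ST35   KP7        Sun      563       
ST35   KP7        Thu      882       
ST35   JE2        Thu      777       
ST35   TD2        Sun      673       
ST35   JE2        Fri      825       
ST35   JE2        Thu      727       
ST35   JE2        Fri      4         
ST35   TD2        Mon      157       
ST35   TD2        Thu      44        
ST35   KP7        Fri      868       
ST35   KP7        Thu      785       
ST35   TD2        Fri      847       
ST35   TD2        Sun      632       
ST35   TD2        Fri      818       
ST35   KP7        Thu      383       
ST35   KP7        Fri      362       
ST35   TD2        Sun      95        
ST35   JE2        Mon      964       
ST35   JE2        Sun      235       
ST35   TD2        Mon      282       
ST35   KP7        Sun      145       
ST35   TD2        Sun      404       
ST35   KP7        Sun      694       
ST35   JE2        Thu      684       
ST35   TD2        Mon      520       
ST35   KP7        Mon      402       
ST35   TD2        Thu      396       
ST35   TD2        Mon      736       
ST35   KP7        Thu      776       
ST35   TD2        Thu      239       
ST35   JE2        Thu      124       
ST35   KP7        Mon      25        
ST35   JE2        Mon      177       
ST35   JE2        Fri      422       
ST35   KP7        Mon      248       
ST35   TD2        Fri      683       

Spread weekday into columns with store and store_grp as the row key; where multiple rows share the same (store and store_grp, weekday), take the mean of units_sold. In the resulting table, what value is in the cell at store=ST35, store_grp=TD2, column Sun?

Rows with store=ST35, store_grp=TD2 and weekday=Sun: units_sold values are 673, 632, 95, 404.
(673 + 632 + 95 + 404) / 4 = 451.

451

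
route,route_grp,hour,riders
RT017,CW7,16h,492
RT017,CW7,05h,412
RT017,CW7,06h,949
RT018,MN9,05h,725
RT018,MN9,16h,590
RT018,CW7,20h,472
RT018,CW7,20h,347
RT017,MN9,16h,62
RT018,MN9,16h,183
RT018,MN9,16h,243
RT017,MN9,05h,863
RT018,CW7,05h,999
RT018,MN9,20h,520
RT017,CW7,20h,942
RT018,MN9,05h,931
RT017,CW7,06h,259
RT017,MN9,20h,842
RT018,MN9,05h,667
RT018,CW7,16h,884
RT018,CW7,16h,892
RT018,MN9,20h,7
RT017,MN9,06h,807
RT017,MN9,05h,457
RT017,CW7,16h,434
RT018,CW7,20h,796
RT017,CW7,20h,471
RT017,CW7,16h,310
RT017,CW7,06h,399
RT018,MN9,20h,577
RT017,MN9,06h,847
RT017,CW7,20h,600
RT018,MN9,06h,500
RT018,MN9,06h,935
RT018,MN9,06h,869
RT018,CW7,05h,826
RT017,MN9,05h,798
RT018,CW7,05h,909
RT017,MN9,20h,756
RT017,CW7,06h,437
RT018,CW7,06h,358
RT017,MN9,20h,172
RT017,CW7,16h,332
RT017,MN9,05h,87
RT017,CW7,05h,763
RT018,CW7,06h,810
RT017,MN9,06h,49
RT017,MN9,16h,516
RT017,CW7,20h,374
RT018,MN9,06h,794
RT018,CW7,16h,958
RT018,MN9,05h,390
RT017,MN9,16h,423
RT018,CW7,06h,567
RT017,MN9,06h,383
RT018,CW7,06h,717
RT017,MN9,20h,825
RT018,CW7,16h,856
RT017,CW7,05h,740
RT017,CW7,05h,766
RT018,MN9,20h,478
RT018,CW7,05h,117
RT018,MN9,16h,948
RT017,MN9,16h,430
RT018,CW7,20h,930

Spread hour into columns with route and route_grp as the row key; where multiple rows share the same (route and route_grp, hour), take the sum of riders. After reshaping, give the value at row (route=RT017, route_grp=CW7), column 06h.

Rows with route=RT017, route_grp=CW7 and hour=06h: riders values are 949, 259, 399, 437.
949 + 259 + 399 + 437 = 2044.

2044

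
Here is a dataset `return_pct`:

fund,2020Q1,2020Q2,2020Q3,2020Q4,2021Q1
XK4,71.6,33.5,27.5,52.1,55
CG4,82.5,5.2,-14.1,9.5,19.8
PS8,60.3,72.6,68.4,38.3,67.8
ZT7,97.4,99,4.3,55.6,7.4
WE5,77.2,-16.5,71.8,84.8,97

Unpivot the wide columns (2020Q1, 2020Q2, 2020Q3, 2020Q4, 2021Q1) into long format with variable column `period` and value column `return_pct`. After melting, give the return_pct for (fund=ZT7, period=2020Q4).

55.6

Unpivoting turns each (fund, wide-column) pair into one long row.
The wide cell at row ZT7, column 2020Q4 holds 55.6, so the long row (ZT7, 2020Q4) has return_pct=55.6.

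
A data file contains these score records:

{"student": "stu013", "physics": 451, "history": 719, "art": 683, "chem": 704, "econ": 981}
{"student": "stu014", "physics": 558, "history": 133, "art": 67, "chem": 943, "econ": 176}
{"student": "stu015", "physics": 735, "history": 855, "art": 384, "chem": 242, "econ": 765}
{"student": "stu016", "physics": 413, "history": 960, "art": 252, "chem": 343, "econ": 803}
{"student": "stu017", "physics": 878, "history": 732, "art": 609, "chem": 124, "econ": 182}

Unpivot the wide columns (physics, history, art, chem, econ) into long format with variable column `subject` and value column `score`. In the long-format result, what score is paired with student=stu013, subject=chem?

Unpivoting turns each (student, wide-column) pair into one long row.
The wide cell at row stu013, column chem holds 704, so the long row (stu013, chem) has score=704.

704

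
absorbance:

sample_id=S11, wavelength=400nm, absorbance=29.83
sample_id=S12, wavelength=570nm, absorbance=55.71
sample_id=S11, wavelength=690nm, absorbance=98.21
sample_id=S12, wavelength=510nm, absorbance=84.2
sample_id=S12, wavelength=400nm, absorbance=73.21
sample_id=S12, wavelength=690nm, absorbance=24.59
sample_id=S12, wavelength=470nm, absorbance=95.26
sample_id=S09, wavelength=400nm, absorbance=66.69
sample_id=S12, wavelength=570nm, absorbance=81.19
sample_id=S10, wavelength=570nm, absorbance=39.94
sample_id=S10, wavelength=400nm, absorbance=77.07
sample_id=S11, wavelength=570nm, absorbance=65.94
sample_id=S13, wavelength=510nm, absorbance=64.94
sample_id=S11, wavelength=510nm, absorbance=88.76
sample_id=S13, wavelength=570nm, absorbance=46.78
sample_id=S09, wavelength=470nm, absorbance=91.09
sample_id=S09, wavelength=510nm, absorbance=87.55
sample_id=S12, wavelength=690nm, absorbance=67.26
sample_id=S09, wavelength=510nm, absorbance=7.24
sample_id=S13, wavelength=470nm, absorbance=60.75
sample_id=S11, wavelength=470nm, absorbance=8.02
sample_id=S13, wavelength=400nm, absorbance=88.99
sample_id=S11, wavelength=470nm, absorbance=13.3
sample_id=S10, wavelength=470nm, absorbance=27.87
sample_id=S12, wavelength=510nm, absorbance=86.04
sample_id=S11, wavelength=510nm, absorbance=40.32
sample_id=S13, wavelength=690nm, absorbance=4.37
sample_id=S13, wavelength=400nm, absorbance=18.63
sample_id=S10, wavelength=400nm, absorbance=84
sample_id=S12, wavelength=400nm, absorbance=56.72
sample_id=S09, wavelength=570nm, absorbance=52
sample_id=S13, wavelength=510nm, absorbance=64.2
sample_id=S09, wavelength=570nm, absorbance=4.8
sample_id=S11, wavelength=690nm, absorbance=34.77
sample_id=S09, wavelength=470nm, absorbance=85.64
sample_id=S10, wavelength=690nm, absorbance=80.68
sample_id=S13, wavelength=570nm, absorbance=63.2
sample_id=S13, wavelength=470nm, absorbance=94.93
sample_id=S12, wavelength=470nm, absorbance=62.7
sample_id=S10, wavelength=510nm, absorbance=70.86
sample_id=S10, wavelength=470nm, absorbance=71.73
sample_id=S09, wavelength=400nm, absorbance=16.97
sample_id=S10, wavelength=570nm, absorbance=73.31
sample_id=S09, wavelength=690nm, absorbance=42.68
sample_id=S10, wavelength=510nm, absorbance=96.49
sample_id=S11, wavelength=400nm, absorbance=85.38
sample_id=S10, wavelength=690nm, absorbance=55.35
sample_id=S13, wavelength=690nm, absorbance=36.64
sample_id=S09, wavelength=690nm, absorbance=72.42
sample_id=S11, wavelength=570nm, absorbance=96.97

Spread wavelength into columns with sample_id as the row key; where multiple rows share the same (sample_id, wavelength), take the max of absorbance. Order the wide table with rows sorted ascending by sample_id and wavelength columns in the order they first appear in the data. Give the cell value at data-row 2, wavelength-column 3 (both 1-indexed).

With rows sorted ascending by sample_id, row 2 is sample_id=S10. wavelength columns in first-appearance order: 400nm, 570nm, 690nm, 510nm, 470nm; column 3 is 690nm.
Long rows with sample_id=S10, wavelength=690nm: max(80.68, 55.35) = 80.68.

80.68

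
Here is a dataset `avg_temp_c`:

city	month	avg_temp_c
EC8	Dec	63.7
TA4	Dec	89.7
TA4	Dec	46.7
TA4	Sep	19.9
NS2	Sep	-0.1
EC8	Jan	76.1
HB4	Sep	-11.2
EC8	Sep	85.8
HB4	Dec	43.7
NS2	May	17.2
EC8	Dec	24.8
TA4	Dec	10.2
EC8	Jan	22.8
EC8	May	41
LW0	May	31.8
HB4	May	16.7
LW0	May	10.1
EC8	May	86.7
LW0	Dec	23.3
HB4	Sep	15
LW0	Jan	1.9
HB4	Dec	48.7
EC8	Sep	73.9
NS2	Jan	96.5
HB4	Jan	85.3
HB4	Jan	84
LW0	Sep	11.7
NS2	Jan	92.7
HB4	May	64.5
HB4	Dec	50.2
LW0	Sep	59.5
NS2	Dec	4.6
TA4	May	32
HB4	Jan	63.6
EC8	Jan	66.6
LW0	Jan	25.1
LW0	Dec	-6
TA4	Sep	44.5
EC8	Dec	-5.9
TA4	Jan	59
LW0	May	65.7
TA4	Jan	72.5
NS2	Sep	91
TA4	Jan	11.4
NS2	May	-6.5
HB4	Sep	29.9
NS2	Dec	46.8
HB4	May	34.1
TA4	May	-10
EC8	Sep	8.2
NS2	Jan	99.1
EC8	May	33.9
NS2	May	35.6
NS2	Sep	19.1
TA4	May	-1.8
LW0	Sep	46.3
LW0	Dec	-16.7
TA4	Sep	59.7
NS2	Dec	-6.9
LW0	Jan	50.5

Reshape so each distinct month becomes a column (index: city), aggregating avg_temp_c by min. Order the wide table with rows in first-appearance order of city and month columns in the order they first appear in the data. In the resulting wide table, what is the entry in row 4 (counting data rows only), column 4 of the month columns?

16.7

With rows in first-appearance order of city, row 4 is city=HB4. month columns in first-appearance order: Dec, Sep, Jan, May; column 4 is May.
Long rows with city=HB4, month=May: min(16.7, 64.5, 34.1) = 16.7.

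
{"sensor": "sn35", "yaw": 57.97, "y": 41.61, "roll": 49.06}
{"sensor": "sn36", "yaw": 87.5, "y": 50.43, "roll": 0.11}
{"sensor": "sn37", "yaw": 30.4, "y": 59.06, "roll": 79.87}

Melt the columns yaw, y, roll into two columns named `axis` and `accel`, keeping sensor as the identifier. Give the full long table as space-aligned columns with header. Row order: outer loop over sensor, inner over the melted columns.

Each (sensor, column) pair becomes one row: 3 × 3 = 9 rows.
For example, (sn35, yaw) → accel=57.97.

sensor  axis  accel
sn35    yaw   57.97
sn35    y     41.61
sn35    roll  49.06
sn36    yaw   87.5 
sn36    y     50.43
sn36    roll  0.11 
sn37    yaw   30.4 
sn37    y     59.06
sn37    roll  79.87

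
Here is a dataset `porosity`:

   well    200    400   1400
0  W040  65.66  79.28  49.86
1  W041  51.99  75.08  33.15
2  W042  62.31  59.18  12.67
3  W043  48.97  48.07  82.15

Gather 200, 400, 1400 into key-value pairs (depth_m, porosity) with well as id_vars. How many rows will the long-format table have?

12

4 well values × 3 melted columns = 12 rows.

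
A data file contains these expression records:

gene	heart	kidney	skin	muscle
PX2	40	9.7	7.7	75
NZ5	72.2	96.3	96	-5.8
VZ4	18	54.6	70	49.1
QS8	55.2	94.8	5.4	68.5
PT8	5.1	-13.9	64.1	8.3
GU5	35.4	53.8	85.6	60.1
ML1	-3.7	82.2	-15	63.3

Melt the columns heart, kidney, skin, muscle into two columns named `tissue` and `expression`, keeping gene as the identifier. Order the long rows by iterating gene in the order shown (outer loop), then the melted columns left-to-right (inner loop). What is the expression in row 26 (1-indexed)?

82.2

28 rows total (7 × 4). Row 26: index ⌊(26-1)/4⌋ = 6 into gene → ML1; (26-1) mod 4 = 1 into the melted columns → kidney.
So row 26 is (ML1, kidney, 82.2); expression = 82.2.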